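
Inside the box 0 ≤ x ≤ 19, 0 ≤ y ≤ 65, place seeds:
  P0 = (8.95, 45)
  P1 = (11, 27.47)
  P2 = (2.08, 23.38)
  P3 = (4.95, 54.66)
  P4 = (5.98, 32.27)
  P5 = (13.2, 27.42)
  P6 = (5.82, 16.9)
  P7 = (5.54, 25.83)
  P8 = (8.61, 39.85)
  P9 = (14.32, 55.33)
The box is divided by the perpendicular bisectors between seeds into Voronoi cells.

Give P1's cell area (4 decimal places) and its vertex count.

1. box [0,19]×[0,65]: [(0, 0) (19, 0) (19, 65) (0, 65)]
2. ⊥bis P1·P0 via (9.975,36.235): [(0, 35.0685) (0, 0) (19, 0) (19, 37.2904)]  |A|=687.4096
3. ⊥bis P1·P2 via (6.54,25.425): [(2.0105, 35.3036) (18.1979, 0) (19, 0) (19, 37.2904)]  |A|=330.9324
4. ⊥bis P1·P3 via (7.975,41.065): [(2.0105, 35.3036) (18.1979, 0) (19, 0) (19, 37.2904)]  |A|=330.9324
5. ⊥bis P1·P4 via (8.49,29.87): [(15.1553, 36.8408) (5.7945, 27.0509) (18.1979, 0) (19, 0) (19, 37.2904)]  |A|=273.7839
6. ⊥bis P1·P5 via (12.1,27.445): [(12.2444, 33.7964) (5.7945, 27.0509) (11.7937, 13.9671)]  |A|=62.4284
7. ⊥bis P1·P6 via (8.41,22.185): [(11.9411, 20.4545) (12.2444, 33.7964) (5.7945, 27.0509) (7.9142, 22.428)]  |A|=49.2207
8. ⊥bis P1·P7 via (8.27,26.65): [(9.8185, 21.4948) (11.9411, 20.4545) (12.2444, 33.7964) (7.5866, 28.9252)]  |A|=37.0584
9. ⊥bis P1·P8 via (9.805,33.66): [(9.8185, 21.4948) (11.9411, 20.4545) (12.2444, 33.7964) (7.5866, 28.9252)]  |A|=37.0584
10. ⊥bis P1·P9 via (12.66,41.4): [(9.8185, 21.4948) (11.9411, 20.4545) (12.2444, 33.7964) (7.5866, 28.9252)]  |A|=37.0584
11. canonical 4-gon: [(9.8185, 21.4948) (11.9411, 20.4545) (12.2444, 33.7964) (7.5866, 28.9252)]
12. shoelace: 37.0584

Area of P1's cell: 37.0584 (4 vertices)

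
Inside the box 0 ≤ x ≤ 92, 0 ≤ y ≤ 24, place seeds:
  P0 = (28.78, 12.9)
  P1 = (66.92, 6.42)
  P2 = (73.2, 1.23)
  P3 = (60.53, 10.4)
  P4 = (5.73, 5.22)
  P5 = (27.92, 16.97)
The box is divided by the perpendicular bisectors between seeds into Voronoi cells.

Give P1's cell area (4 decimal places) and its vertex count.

Area of P1's cell: 260.5216 (4 vertices)

1. box [0,92]×[0,24]: [(0, 0) (92, 0) (92, 24) (0, 24)]
2. ⊥bis P1·P0 via (47.85,9.66): [(46.2088, 0) (92, 0) (92, 24) (50.2864, 24)]  |A|=1050.0584
3. ⊥bis P1·P2 via (70.06,3.825): [(46.2088, 0) (66.8989, 0) (86.7333, 24) (50.2864, 24)]  |A|=685.6446
4. ⊥bis P1·P3 via (63.725,8.41): [(58.4868, 0) (66.8989, 0) (86.7333, 24) (73.4352, 24)]  |A|=260.5216
5. ⊥bis P1·P4 via (36.325,5.82): [(58.4868, 0) (66.8989, 0) (86.7333, 24) (73.4352, 24)]  |A|=260.5216
6. ⊥bis P1·P5 via (47.42,11.695): [(58.4868, 0) (66.8989, 0) (86.7333, 24) (73.4352, 24)]  |A|=260.5216
7. canonical 4-gon: [(58.4868, 0) (66.8989, 0) (86.7333, 24) (73.4352, 24)]
8. shoelace: 260.5216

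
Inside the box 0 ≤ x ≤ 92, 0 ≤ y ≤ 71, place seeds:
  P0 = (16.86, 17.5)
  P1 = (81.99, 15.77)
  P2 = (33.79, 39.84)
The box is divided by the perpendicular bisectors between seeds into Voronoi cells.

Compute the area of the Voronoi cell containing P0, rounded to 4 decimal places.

1. box [0,92]×[0,71]: [(0, 0) (92, 0) (92, 71) (0, 71)]
2. ⊥bis P0·P1 via (49.425,16.635): [(0, 0) (48.9831, 0) (50.8691, 71) (0, 71)]  |A|=3544.7529
3. ⊥bis P0·P2 via (25.325,28.67): [(0, 47.8621) (0, 0) (48.9831, 0) (49.2628, 10.5291)]  |A|=1436.7864
4. canonical 4-gon: [(0, 47.8621) (0, 0) (48.9831, 0) (49.2628, 10.5291)]
5. shoelace: 1436.7864

Area of P0's cell: 1436.7864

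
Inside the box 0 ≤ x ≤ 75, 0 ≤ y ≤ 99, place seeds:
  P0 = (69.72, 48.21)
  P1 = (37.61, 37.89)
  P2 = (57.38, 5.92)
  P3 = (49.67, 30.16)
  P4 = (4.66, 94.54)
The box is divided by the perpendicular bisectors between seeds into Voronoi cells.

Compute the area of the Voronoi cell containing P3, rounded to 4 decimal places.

1. box [0,75]×[0,99]: [(0, 0) (75, 0) (75, 99) (0, 99)]
2. ⊥bis P3·P0 via (59.695,39.185): [(0, 0) (75, 0) (75, 22.1842) (5.8466, 99) (0, 99)]  |A|=4768.9609
3. ⊥bis P3·P1 via (43.64,34.025): [(21.8313, 0) (75, 0) (75, 22.1842) (52.2489, 47.4562)]  |A|=1513.9496
4. ⊥bis P3·P2 via (53.525,18.04): [(28.2392, 9.9974) (73.1199, 24.2725) (52.2489, 47.4562)]  |A|=669.2182
5. ⊥bis P3·P4 via (27.165,62.35): [(28.2392, 9.9974) (73.1199, 24.2725) (52.2489, 47.4562)]  |A|=669.2182
6. canonical 3-gon: [(28.2392, 9.9974) (73.1199, 24.2725) (52.2489, 47.4562)]
7. shoelace: 669.2182

Area of P3's cell: 669.2182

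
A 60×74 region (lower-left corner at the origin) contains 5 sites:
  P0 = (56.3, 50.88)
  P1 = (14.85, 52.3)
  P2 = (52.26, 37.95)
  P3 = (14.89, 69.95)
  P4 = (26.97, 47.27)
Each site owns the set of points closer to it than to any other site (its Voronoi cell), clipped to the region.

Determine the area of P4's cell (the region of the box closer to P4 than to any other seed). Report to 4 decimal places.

Area of P4's cell: 1371.9480

1. box [0,60]×[0,74]: [(0, 0) (60, 0) (60, 74) (0, 74)]
2. ⊥bis P4·P0 via (41.635,49.075): [(0, 0) (47.6753, 0) (38.5672, 74) (0, 74)]  |A|=3190.9701
3. ⊥bis P4·P1 via (20.91,49.785): [(0.2484, 0) (47.6753, 0) (38.5672, 74) (30.9596, 74)]  |A|=2036.273
4. ⊥bis P4·P2 via (39.615,42.61): [(0.2484, 0) (23.9121, 0) (41.7258, 48.3376) (38.5672, 74) (30.9596, 74)]  |A|=1461.9472
5. ⊥bis P4·P3 via (20.93,58.61): [(25.6062, 61.1007) (0.2484, 0) (23.9121, 0) (41.7258, 48.3376) (39.2598, 68.3729)]  |A|=1371.948
6. canonical 5-gon: [(25.6062, 61.1007) (0.2484, 0) (23.9121, 0) (41.7258, 48.3376) (39.2598, 68.3729)]
7. shoelace: 1371.948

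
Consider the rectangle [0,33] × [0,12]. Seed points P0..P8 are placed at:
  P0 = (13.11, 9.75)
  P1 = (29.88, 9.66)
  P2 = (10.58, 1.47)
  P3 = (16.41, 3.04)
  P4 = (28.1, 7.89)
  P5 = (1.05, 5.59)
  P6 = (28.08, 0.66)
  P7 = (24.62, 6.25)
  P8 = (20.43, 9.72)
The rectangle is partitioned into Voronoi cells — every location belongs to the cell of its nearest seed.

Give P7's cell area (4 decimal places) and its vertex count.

Area of P7's cell: 37.6938 (4 vertices)

1. box [0,33]×[0,12]: [(0, 0) (33, 0) (33, 12) (0, 12)]
2. ⊥bis P7·P0 via (18.865,8): [(16.4323, 0) (33, 0) (33, 12) (20.0813, 12)]  |A|=176.918
3. ⊥bis P7·P1 via (27.25,7.955): [(16.4323, 0) (32.4071, 0) (24.6277, 12) (20.0813, 12)]  |A|=123.1269
4. ⊥bis P7·P2 via (17.6,3.86): [(17.6032, 3.8505) (18.9142, 0) (32.4071, 0) (24.6277, 12) (20.0813, 12)]  |A|=118.3487
5. ⊥bis P7·P3 via (20.515,4.645): [(19.013, 8.4866) (22.3311, 0) (32.4071, 0) (24.6277, 12) (20.0813, 12)]  |A|=98.0964
6. ⊥bis P7·P4 via (26.36,7.07): [(19.013, 8.4866) (22.3311, 0) (29.6918, 0) (24.0367, 12) (20.0813, 12)]  |A|=78.2586
7. ⊥bis P7·P5 via (12.835,5.92): [(19.013, 8.4866) (22.3311, 0) (29.6918, 0) (24.0367, 12) (20.0813, 12)]  |A|=78.2586
8. ⊥bis P7·P6 via (26.35,3.455): [(19.013, 8.4866) (22.0266, 0.779) (27.6766, 4.2761) (24.0367, 12) (20.0813, 12)]  |A|=59.7877
9. ⊥bis P7·P8 via (22.525,7.985): [(20.2725, 5.2652) (22.0266, 0.779) (27.6766, 4.2761) (24.6943, 10.6045)]  |A|=37.6938
10. canonical 4-gon: [(20.2725, 5.2652) (22.0266, 0.779) (27.6766, 4.2761) (24.6943, 10.6045)]
11. shoelace: 37.6938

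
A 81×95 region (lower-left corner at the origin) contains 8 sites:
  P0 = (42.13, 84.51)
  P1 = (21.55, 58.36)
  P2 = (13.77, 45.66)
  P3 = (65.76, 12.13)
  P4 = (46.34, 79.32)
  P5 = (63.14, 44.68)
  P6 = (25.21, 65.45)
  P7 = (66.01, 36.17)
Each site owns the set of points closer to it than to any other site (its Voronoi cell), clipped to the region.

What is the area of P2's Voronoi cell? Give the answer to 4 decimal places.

Area of P2's cell: 1724.3163

1. box [0,81]×[0,95]: [(0, 0) (81, 0) (81, 95) (0, 95)]
2. ⊥bis P2·P0 via (27.95,65.085): [(0, 85.4881) (0, 0) (81, 0) (81, 26.3592)]  |A|=4529.8166
3. ⊥bis P2·P1 via (17.66,52.01): [(0, 62.8285) (0, 0) (81, 0) (81, 13.208)]  |A|=3079.4784
4. ⊥bis P2·P3 via (39.765,28.895): [(44.1907, 35.7573) (0, 62.8285) (0, 0) (21.1297, 0)]  |A|=1765.989
5. ⊥bis P2·P4 via (30.055,62.49): [(44.1907, 35.7573) (0, 62.8285) (0, 0) (21.1297, 0)]  |A|=1765.989
6. ⊥bis P2·P5 via (38.455,45.17): [(38.0801, 26.2824) (38.3393, 39.3419) (0, 62.8285) (0, 0) (21.1297, 0)]  |A|=1727.3162
7. ⊥bis P2·P6 via (19.49,55.555): [(38.0801, 26.2824) (38.3393, 39.3419) (0, 62.8285) (0, 0) (21.1297, 0)]  |A|=1727.3162
8. ⊥bis P2·P7 via (39.89,40.915): [(36.8992, 24.4514) (38.1841, 31.5247) (38.3393, 39.3419) (0, 62.8285) (0, 0) (21.1297, 0)]  |A|=1724.3163
9. canonical 6-gon: [(36.8992, 24.4514) (38.1841, 31.5247) (38.3393, 39.3419) (0, 62.8285) (0, 0) (21.1297, 0)]
10. shoelace: 1724.3163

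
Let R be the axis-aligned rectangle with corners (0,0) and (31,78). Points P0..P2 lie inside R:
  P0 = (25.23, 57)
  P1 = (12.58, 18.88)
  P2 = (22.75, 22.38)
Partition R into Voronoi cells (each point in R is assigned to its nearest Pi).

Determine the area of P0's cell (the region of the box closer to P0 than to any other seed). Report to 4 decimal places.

Area of P0's cell: 1153.6375

1. box [0,31]×[0,78]: [(0, 0) (31, 0) (31, 78) (0, 78)]
2. ⊥bis P0·P1 via (18.905,37.94): [(0, 44.2136) (31, 33.9263) (31, 78) (0, 78)]  |A|=1206.8319
3. ⊥bis P0·P2 via (23.99,39.69): [(0, 44.2136) (10.7798, 40.6363) (31, 39.1878) (31, 78) (0, 78)]  |A|=1153.6375
4. canonical 5-gon: [(0, 44.2136) (10.7798, 40.6363) (31, 39.1878) (31, 78) (0, 78)]
5. shoelace: 1153.6375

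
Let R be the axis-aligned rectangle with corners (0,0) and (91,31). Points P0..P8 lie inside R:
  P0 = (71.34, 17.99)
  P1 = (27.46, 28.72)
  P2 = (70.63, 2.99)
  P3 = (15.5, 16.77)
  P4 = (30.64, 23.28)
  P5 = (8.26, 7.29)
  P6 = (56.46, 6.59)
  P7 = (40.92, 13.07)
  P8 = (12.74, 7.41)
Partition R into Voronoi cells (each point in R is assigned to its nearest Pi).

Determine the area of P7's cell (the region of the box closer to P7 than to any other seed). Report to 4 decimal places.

Area of P7's cell: 490.3517

1. box [0,91]×[0,31]: [(0, 0) (91, 0) (91, 31) (0, 31)]
2. ⊥bis P7·P0 via (56.13,15.53): [(0, 0) (58.6418, 0) (53.6279, 31) (0, 31)]  |A|=1740.1804
3. ⊥bis P7·P1 via (34.19,20.895): [(9.8953, 0) (58.6418, 0) (53.6279, 31) (45.9391, 31)]  |A|=874.7469
4. ⊥bis P7·P2 via (55.775,8.03): [(9.8953, 0) (53.0506, 0) (56.8368, 11.1597) (53.6279, 31) (45.9391, 31)]  |A|=843.5491
5. ⊥bis P7·P3 via (28.21,14.92): [(28.3484, 15.8709) (26.0383, 0) (53.0506, 0) (56.8368, 11.1597) (53.6279, 31) (45.9391, 31)]  |A|=715.4472
6. ⊥bis P7·P4 via (35.78,18.175): [(27.4652, 9.8032) (26.0383, 0) (53.0506, 0) (56.8368, 11.1597) (53.6279, 31) (48.5177, 31)]  |A|=641.4327
7. ⊥bis P7·P5 via (24.59,10.18): [(27.4652, 9.8032) (26.1978, 1.0953) (26.3916, 0) (53.0506, 0) (56.8368, 11.1597) (53.6279, 31) (48.5177, 31)]  |A|=641.2392
8. ⊥bis P7·P6 via (48.69,9.83): [(27.4652, 9.8032) (26.1978, 1.0953) (26.3916, 0) (44.591, 0) (54.715, 24.2788) (53.6279, 31) (48.5177, 31)]  |A|=501.869
9. ⊥bis P7·P8 via (26.83,10.24): [(27.4652, 9.8032) (27.2352, 8.2227) (28.8867, 0) (44.591, 0) (54.715, 24.2788) (53.6279, 31) (48.5177, 31)]  |A|=490.3517
10. canonical 7-gon: [(27.4652, 9.8032) (27.2352, 8.2227) (28.8867, 0) (44.591, 0) (54.715, 24.2788) (53.6279, 31) (48.5177, 31)]
11. shoelace: 490.3517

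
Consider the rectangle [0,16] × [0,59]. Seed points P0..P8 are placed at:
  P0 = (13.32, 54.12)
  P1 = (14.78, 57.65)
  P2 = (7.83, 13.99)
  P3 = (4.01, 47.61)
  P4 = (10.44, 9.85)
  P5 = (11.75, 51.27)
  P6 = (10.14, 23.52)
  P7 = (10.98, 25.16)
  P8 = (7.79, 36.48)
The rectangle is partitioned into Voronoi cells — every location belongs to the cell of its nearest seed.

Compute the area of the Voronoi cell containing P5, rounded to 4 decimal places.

1. box [0,16]×[0,59]: [(0, 0) (16, 0) (16, 59) (0, 59)]
2. ⊥bis P5·P0 via (12.535,52.695): [(0, 0) (16, 0) (16, 50.7862) (1.0896, 59) (0, 59)]  |A|=882.7646
3. ⊥bis P5·P1 via (13.265,54.46): [(0, 0) (16, 0) (16, 50.7862) (1.0896, 59) (0, 59)]  |A|=882.7646
4. ⊥bis P5·P2 via (9.79,32.63): [(0, 33.6594) (16, 31.977) (16, 50.7862) (1.0896, 59) (0, 59)]  |A|=357.6731
5. ⊥bis P5·P3 via (7.88,49.44): [(16, 32.2682) (16, 50.7862) (4.1589, 57.3092)]  |A|=109.6368
6. ⊥bis P5·P4 via (11.095,30.56): [(16, 32.2682) (16, 50.7862) (4.1589, 57.3092)]  |A|=109.6368
7. ⊥bis P5·P6 via (10.945,37.395): [(13.6499, 37.2381) (16, 37.1017) (16, 50.7862) (4.1589, 57.3092)]  |A|=103.9572
8. ⊥bis P5·P7 via (11.365,38.215): [(13.2137, 38.1605) (16, 38.0783) (16, 50.7862) (4.1589, 57.3092)]  |A|=101.5425
9. ⊥bis P5·P8 via (9.77,43.875): [(10.619, 43.6477) (16, 42.2069) (16, 50.7862) (4.1589, 57.3092)]  |A|=82.8966
10. canonical 4-gon: [(10.619, 43.6477) (16, 42.2069) (16, 50.7862) (4.1589, 57.3092)]
11. shoelace: 82.8966

Area of P5's cell: 82.8966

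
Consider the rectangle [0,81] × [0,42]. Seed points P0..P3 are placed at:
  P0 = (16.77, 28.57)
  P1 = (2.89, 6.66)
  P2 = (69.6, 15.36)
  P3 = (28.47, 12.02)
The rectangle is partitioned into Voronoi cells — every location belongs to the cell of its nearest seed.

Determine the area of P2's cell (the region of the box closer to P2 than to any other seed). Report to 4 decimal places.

Area of P2's cell: 1364.2504

1. box [0,81]×[0,42]: [(0, 0) (81, 0) (81, 42) (0, 42)]
2. ⊥bis P2·P0 via (43.185,21.965): [(37.6927, 0) (81, 0) (81, 42) (48.1947, 42)]  |A|=1598.3644
3. ⊥bis P2·P1 via (36.245,11.01): [(37.6927, 0) (81, 0) (81, 42) (48.1947, 42)]  |A|=1598.3644
4. ⊥bis P2·P3 via (49.035,13.69): [(47.0936, 37.5966) (50.1467, 0) (81, 0) (81, 42) (48.1947, 42)]  |A|=1364.2504
5. canonical 5-gon: [(47.0936, 37.5966) (50.1467, 0) (81, 0) (81, 42) (48.1947, 42)]
6. shoelace: 1364.2504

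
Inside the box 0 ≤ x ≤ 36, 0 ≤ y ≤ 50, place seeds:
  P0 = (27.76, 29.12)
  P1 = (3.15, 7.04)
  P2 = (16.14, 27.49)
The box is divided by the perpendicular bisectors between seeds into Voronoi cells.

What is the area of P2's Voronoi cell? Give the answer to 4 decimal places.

1. box [0,36]×[0,50]: [(0, 0) (36, 0) (36, 50) (0, 50)]
2. ⊥bis P2·P0 via (21.95,28.305): [(0, 0) (25.9205, 0) (18.9067, 50) (0, 50)]  |A|=1120.6805
3. ⊥bis P2·P1 via (9.645,17.265): [(0, 23.3916) (24.8538, 7.6042) (18.9067, 50) (0, 50)]  |A|=731.4427
4. canonical 4-gon: [(0, 23.3916) (24.8538, 7.6042) (18.9067, 50) (0, 50)]
5. shoelace: 731.4427

Area of P2's cell: 731.4427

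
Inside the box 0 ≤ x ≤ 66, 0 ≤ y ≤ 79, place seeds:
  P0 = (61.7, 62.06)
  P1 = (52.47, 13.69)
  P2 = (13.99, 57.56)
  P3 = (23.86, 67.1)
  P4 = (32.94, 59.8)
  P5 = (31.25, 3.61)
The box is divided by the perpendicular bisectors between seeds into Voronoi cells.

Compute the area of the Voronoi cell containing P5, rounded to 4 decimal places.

Area of P5's cell: 1110.0241

1. box [0,66]×[0,79]: [(0, 0) (66, 0) (66, 79) (0, 79)]
2. ⊥bis P5·P0 via (46.475,32.835): [(0, 57.0465) (0, 0) (66, 0) (66, 22.6633)]  |A|=2630.4241
3. ⊥bis P5·P1 via (41.86,8.65): [(25.076, 43.983) (0, 57.0465) (0, 0) (45.969, 0)]  |A|=1726.1752
4. ⊥bis P5·P2 via (22.62,30.585): [(30.2767, 33.0346) (0, 23.3483) (0, 0) (45.969, 0)]  |A|=1112.7377
5. ⊥bis P5·P3 via (27.555,35.355): [(30.2767, 33.0346) (0, 23.3483) (0, 0) (45.969, 0)]  |A|=1112.7377
6. ⊥bis P5·P4 via (32.095,31.705): [(30.8911, 31.7412) (26.6342, 31.8692) (0, 23.3483) (0, 0) (45.969, 0)]  |A|=1110.0241
7. canonical 5-gon: [(30.8911, 31.7412) (26.6342, 31.8692) (0, 23.3483) (0, 0) (45.969, 0)]
8. shoelace: 1110.0241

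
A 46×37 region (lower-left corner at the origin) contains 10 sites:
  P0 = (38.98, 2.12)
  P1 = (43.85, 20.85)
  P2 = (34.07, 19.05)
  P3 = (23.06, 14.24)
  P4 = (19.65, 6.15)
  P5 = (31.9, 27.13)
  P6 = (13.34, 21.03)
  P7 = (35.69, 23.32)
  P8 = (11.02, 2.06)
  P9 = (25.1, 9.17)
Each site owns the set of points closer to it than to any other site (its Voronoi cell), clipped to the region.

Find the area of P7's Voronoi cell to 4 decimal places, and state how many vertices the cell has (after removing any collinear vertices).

Area of P7's cell: 67.8364 (3 vertices)

1. box [0,46]×[0,37]: [(0, 0) (46, 0) (46, 37) (0, 37)]
2. ⊥bis P7·P0 via (37.335,12.72): [(0, 6.926) (46, 14.0647) (46, 37) (0, 37)]  |A|=1219.213
3. ⊥bis P7·P1 via (39.77,22.085): [(0, 6.926) (36.9155, 12.6549) (44.2847, 37) (0, 37)]  |A|=1094.1563
4. ⊥bis P7·P2 via (34.88,21.185): [(0, 34.4182) (39.0219, 19.6136) (44.2847, 37) (0, 37)]  |A|=435.3501
5. ⊥bis P7·P3 via (29.375,18.78): [(24.9329, 24.9588) (39.0219, 19.6136) (44.2847, 37) (16.2762, 37)]  |A|=305.1716
6. ⊥bis P7·P4 via (27.67,14.735): [(24.9329, 24.9588) (39.0219, 19.6136) (44.2847, 37) (16.2762, 37)]  |A|=305.1716
7. ⊥bis P7·P5 via (33.795,25.225): [(31.1545, 22.5984) (39.0219, 19.6136) (43.7042, 35.0822)]  |A|=67.8364
8. ⊥bis P7·P6 via (24.515,22.175): [(31.1545, 22.5984) (39.0219, 19.6136) (43.7042, 35.0822)]  |A|=67.8364
9. ⊥bis P7·P8 via (23.355,12.69): [(31.1545, 22.5984) (39.0219, 19.6136) (43.7042, 35.0822)]  |A|=67.8364
10. ⊥bis P7·P9 via (30.395,16.245): [(31.1545, 22.5984) (39.0219, 19.6136) (43.7042, 35.0822)]  |A|=67.8364
11. canonical 3-gon: [(31.1545, 22.5984) (39.0219, 19.6136) (43.7042, 35.0822)]
12. shoelace: 67.8364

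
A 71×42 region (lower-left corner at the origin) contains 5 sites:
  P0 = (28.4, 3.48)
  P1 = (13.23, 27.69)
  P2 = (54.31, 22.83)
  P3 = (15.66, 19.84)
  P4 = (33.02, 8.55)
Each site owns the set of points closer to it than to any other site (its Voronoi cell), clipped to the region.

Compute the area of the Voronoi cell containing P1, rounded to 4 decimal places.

1. box [0,71]×[0,42]: [(0, 0) (71, 0) (71, 42) (0, 42)]
2. ⊥bis P1·P0 via (20.815,15.585): [(0, 2.5423) (62.971, 42) (0, 42)]  |A|=1242.346
3. ⊥bis P1·P2 via (33.77,25.26): [(0, 2.5423) (33.571, 23.5779) (35.7504, 42) (0, 42)]  |A|=991.6158
4. ⊥bis P1·P3 via (14.445,23.765): [(0, 19.2935) (34.321, 29.9177) (35.7504, 42) (0, 42)]  |A|=605.629
5. ⊥bis P1·P4 via (23.125,18.12): [(0, 19.2935) (34.321, 29.9177) (35.7504, 42) (0, 42)]  |A|=605.629
6. canonical 4-gon: [(0, 19.2935) (34.321, 29.9177) (35.7504, 42) (0, 42)]
7. shoelace: 605.629

Area of P1's cell: 605.6290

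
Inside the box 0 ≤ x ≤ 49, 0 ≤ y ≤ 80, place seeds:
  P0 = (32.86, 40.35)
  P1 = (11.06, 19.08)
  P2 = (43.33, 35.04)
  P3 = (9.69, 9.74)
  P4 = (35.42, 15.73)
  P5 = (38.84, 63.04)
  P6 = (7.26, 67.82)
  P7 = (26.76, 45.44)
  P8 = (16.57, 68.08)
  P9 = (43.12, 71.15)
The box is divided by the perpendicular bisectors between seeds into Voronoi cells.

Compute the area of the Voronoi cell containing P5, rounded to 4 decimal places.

1. box [0,49]×[0,80]: [(0, 0) (49, 0) (49, 80) (0, 80)]
2. ⊥bis P5·P0 via (35.85,51.695): [(0, 61.1433) (49, 48.2293) (49, 80) (0, 80)]  |A|=1240.3704
3. ⊥bis P5·P1 via (24.95,41.06): [(0, 61.1433) (49, 48.2293) (49, 80) (0, 80)]  |A|=1240.3704
4. ⊥bis P5·P2 via (41.085,49.04): [(0, 61.1433) (44.0934, 49.5224) (49, 50.3092) (49, 80) (0, 80)]  |A|=1235.2678
5. ⊥bis P5·P3 via (24.265,36.39): [(0, 61.1433) (44.0934, 49.5224) (49, 50.3092) (49, 80) (0, 80)]  |A|=1235.2678
6. ⊥bis P5·P4 via (37.13,39.385): [(0, 61.1433) (44.0934, 49.5224) (49, 50.3092) (49, 80) (0, 80)]  |A|=1235.2678
7. ⊥bis P5·P6 via (23.05,65.43): [(21.5418, 55.466) (44.0934, 49.5224) (49, 50.3092) (49, 80) (25.2553, 80)]  |A|=722.3565
8. ⊥bis P5·P7 via (32.8,54.24): [(22.4333, 61.3554) (36.9181, 51.4135) (44.0934, 49.5224) (49, 50.3092) (49, 80) (25.2553, 80)]  |A|=675.2718
9. ⊥bis P5·P8 via (27.705,65.56): [(26.1726, 58.7888) (36.9181, 51.4135) (44.0934, 49.5224) (49, 50.3092) (49, 80) (30.973, 80)]  |A|=576.1522
10. ⊥bis P5·P9 via (40.98,67.095): [(29.4317, 73.1896) (26.1726, 58.7888) (36.9181, 51.4135) (44.0934, 49.5224) (49, 50.3092) (49, 62.8625)]  |A|=347.09
11. canonical 6-gon: [(29.4317, 73.1896) (26.1726, 58.7888) (36.9181, 51.4135) (44.0934, 49.5224) (49, 50.3092) (49, 62.8625)]
12. shoelace: 347.09

Area of P5's cell: 347.0900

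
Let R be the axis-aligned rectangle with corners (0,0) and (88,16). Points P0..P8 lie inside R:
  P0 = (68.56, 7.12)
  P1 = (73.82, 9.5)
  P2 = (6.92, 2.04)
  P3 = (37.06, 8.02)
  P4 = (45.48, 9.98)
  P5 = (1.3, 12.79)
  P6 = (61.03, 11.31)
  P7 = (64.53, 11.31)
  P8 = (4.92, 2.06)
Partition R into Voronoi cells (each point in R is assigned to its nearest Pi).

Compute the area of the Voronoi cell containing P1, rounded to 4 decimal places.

Area of P1's cell: 261.6749

1. box [0,88]×[0,16]: [(0, 0) (88, 0) (88, 16) (0, 16)]
2. ⊥bis P1·P0 via (71.19,8.31): [(74.95, 0) (88, 0) (88, 16) (67.7105, 16)]  |A|=266.7157
3. ⊥bis P1·P2 via (40.37,5.77): [(74.95, 0) (88, 0) (88, 16) (67.7105, 16)]  |A|=266.7157
4. ⊥bis P1·P3 via (55.44,8.76): [(74.95, 0) (88, 0) (88, 16) (67.7105, 16)]  |A|=266.7157
5. ⊥bis P1·P4 via (59.65,9.74): [(74.95, 0) (88, 0) (88, 16) (67.7105, 16)]  |A|=266.7157
6. ⊥bis P1·P5 via (37.56,11.145): [(74.95, 0) (88, 0) (88, 16) (67.7105, 16)]  |A|=266.7157
7. ⊥bis P1·P6 via (67.425,10.405): [(68.0962, 15.1476) (74.95, 0) (88, 0) (88, 16) (68.2168, 16)]  |A|=266.5
8. ⊥bis P1·P7 via (69.175,10.405): [(69.4962, 12.0535) (74.95, 0) (88, 0) (88, 16) (70.2651, 16)]  |A|=261.6749
9. ⊥bis P1·P8 via (39.37,5.78): [(69.4962, 12.0535) (74.95, 0) (88, 0) (88, 16) (70.2651, 16)]  |A|=261.6749
10. canonical 5-gon: [(69.4962, 12.0535) (74.95, 0) (88, 0) (88, 16) (70.2651, 16)]
11. shoelace: 261.6749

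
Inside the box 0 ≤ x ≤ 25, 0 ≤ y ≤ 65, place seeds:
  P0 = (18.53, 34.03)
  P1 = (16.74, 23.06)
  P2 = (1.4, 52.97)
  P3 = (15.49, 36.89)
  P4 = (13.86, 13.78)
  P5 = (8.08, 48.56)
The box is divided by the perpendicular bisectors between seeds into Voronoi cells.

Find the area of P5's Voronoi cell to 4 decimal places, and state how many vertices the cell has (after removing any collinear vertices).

Area of P5's cell: 394.1471 (5 vertices)

1. box [0,25]×[0,65]: [(0, 0) (25, 0) (25, 65) (0, 65)]
2. ⊥bis P5·P0 via (13.305,41.295): [(0, 31.726) (25, 49.7061) (25, 65) (0, 65)]  |A|=607.0989
3. ⊥bis P5·P1 via (12.41,35.81): [(0, 31.726) (25, 49.7061) (25, 65) (0, 65)]  |A|=607.0989
4. ⊥bis P5·P2 via (4.74,50.765): [(0, 43.5851) (0, 31.726) (25, 49.7061) (25, 65) (14.1377, 65)]  |A|=455.7209
5. ⊥bis P5·P3 via (11.785,42.725): [(0, 43.5851) (0, 35.242) (25, 51.116) (25, 65) (14.1377, 65)]  |A|=394.1471
6. ⊥bis P5·P4 via (10.97,31.17): [(0, 43.5851) (0, 35.242) (25, 51.116) (25, 65) (14.1377, 65)]  |A|=394.1471
7. canonical 5-gon: [(0, 43.5851) (0, 35.242) (25, 51.116) (25, 65) (14.1377, 65)]
8. shoelace: 394.1471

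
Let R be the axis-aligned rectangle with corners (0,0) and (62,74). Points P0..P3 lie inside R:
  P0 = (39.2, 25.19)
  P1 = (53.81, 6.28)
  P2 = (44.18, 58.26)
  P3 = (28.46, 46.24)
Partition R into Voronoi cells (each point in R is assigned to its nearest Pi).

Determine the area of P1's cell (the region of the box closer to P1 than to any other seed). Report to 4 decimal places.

Area of P1's cell: 496.7937

1. box [0,62]×[0,74]: [(0, 0) (62, 0) (62, 74) (0, 74)]
2. ⊥bis P1·P0 via (46.505,15.735): [(26.1389, 0) (62, 0) (62, 27.7065)]  |A|=496.7937
3. ⊥bis P1·P2 via (48.995,32.27): [(26.1389, 0) (62, 0) (62, 27.7065)]  |A|=496.7937
4. ⊥bis P1·P3 via (41.135,26.26): [(26.1389, 0) (62, 0) (62, 27.7065)]  |A|=496.7937
5. canonical 3-gon: [(26.1389, 0) (62, 0) (62, 27.7065)]
6. shoelace: 496.7937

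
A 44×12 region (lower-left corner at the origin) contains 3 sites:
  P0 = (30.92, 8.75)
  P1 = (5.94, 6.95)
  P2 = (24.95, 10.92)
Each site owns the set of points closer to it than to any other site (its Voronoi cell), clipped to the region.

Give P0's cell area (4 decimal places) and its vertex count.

Area of P0's cell: 209.5075 (4 vertices)

1. box [0,44]×[0,12]: [(0, 0) (44, 0) (44, 12) (0, 12)]
2. ⊥bis P0·P1 via (18.43,7.85): [(18.9957, 0) (44, 0) (44, 12) (18.131, 12)]  |A|=305.2403
3. ⊥bis P0·P2 via (27.935,9.835): [(24.3601, 0) (44, 0) (44, 12) (28.7219, 12)]  |A|=209.5075
4. canonical 4-gon: [(24.3601, 0) (44, 0) (44, 12) (28.7219, 12)]
5. shoelace: 209.5075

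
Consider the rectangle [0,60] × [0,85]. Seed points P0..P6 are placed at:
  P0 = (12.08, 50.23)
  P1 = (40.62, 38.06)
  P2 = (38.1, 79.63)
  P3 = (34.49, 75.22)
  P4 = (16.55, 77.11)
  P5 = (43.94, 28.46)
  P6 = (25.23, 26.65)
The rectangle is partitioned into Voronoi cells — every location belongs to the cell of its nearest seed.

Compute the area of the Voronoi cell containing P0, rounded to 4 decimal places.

1. box [0,60]×[0,85]: [(0, 0) (60, 0) (60, 85) (0, 85)]
2. ⊥bis P0·P1 via (26.35,44.145): [(0, 0) (7.5257, 0) (43.7714, 85) (0, 85)]  |A|=2180.126
3. ⊥bis P0·P2 via (25.09,64.93): [(0, 0) (7.5257, 0) (32.4395, 58.4255) (2.4129, 85) (0, 85)]  |A|=1630.5854
4. ⊥bis P0·P3 via (23.285,62.725): [(0, 83.606) (0, 0) (7.5257, 0) (31.2334, 55.5972)]  |A|=1514.8561
5. ⊥bis P0·P4 via (14.315,63.67): [(24.0334, 62.0539) (0, 66.0505) (0, 0) (7.5257, 0) (31.2334, 55.5972)]  |A|=1303.8969
6. ⊥bis P0·P5 via (28.01,39.345): [(24.0334, 62.0539) (0, 66.0505) (0, 0) (1.1255, 0) (18.15, 24.915) (31.2334, 55.5972)]  |A|=1224.1657
7. ⊥bis P0·P6 via (18.655,38.44): [(24.0334, 62.0539) (0, 66.0505) (0, 28.0366) (25.5591, 42.2903) (31.2334, 55.5972)]  |A|=786.4698
8. canonical 5-gon: [(24.0334, 62.0539) (0, 66.0505) (0, 28.0366) (25.5591, 42.2903) (31.2334, 55.5972)]
9. shoelace: 786.4698

Area of P0's cell: 786.4698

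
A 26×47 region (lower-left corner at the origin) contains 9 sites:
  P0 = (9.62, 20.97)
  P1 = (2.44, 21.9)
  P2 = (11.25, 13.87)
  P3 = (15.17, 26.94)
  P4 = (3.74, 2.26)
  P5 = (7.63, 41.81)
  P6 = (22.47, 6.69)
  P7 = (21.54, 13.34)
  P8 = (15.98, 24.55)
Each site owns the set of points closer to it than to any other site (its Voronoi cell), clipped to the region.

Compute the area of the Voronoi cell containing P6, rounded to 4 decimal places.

1. box [0,26]×[0,47]: [(0, 0) (26, 0) (26, 47) (0, 47)]
2. ⊥bis P6·P0 via (16.045,13.83): [(0.6759, 0) (26, 0) (26, 22.7881)]  |A|=288.5437
3. ⊥bis P6·P1 via (12.455,14.295): [(3.5937, 2.6256) (1.5999, 0) (26, 0) (26, 22.7881)]  |A|=287.3307
4. ⊥bis P6·P2 via (16.86,10.28): [(23.3224, 20.3787) (10.2815, 0) (26, 0) (26, 22.7881)]  |A|=190.6691
5. ⊥bis P6·P3 via (18.82,16.815): [(21.7082, 17.8562) (10.2815, 0) (26, 0) (26, 19.4033)]  |A|=181.9734
6. ⊥bis P6·P4 via (13.105,4.475): [(21.7082, 17.8562) (13.1159, 4.4291) (14.1634, 0) (26, 0) (26, 19.4033)]  |A|=173.3767
7. ⊥bis P6·P5 via (15.05,24.25): [(21.7082, 17.8562) (13.1159, 4.4291) (14.1634, 0) (26, 0) (26, 19.4033)]  |A|=173.3767
8. ⊥bis P6·P7 via (22.005,10.015): [(16.168, 9.1987) (13.1159, 4.4291) (14.1634, 0) (26, 0) (26, 10.5737)]  |A|=115.6781
9. ⊥bis P6·P8 via (19.225,15.62): [(16.168, 9.1987) (13.1159, 4.4291) (14.1634, 0) (26, 0) (26, 10.5737)]  |A|=115.6781
10. canonical 5-gon: [(16.168, 9.1987) (13.1159, 4.4291) (14.1634, 0) (26, 0) (26, 10.5737)]
11. shoelace: 115.6781

Area of P6's cell: 115.6781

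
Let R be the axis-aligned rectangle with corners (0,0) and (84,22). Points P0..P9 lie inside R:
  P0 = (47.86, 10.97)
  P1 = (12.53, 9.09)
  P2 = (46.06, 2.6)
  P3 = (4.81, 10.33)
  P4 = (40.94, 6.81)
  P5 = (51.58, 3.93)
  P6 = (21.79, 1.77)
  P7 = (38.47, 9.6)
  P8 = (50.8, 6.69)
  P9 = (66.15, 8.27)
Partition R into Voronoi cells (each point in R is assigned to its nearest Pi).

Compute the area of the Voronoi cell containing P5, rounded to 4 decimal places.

1. box [0,84]×[0,22]: [(0, 0) (84, 0) (84, 22) (0, 22)]
2. ⊥bis P5·P0 via (49.72,7.45): [(35.6211, 0) (84, 0) (84, 22) (77.2555, 22)]  |A|=606.3578
3. ⊥bis P5·P1 via (32.055,6.51): [(35.6211, 0) (84, 0) (84, 22) (77.2555, 22)]  |A|=606.3578
4. ⊥bis P5·P2 via (48.82,3.265): [(48.0272, 6.5555) (49.6067, 0) (84, 0) (84, 22) (77.2555, 22)]  |A|=560.5166
5. ⊥bis P5·P3 via (28.195,7.13): [(48.0272, 6.5555) (49.6067, 0) (84, 0) (84, 22) (77.2555, 22)]  |A|=560.5166
6. ⊥bis P5·P4 via (46.26,5.37): [(48.0272, 6.5555) (49.6067, 0) (84, 0) (84, 22) (77.2555, 22)]  |A|=560.5166
7. ⊥bis P5·P6 via (36.685,2.85): [(48.0272, 6.5555) (49.6067, 0) (84, 0) (84, 22) (77.2555, 22)]  |A|=560.5166
8. ⊥bis P5·P7 via (45.025,6.765): [(48.0272, 6.5555) (49.6067, 0) (84, 0) (84, 22) (77.2555, 22)]  |A|=560.5166
9. ⊥bis P5·P8 via (51.19,5.31): [(48.5098, 4.5525) (49.6067, 0) (84, 0) (84, 14.5824)]  |A|=337.0548
10. ⊥bis P5·P9 via (58.865,6.1): [(58.4861, 7.3719) (48.5098, 4.5525) (49.6067, 0) (60.682, 0)]  |A|=65.0786
11. canonical 4-gon: [(58.4861, 7.3719) (48.5098, 4.5525) (49.6067, 0) (60.682, 0)]
12. shoelace: 65.0786

Area of P5's cell: 65.0786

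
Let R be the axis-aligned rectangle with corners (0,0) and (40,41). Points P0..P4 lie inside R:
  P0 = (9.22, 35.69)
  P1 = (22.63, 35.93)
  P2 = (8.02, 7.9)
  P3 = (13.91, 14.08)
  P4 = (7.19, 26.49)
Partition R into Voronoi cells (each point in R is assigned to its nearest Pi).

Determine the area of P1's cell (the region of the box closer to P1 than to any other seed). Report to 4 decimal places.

Area of P1's cell: 472.8177

1. box [0,40]×[0,41]: [(0, 0) (40, 0) (40, 41) (0, 41)]
2. ⊥bis P1·P0 via (15.925,35.81): [(16.5659, 0) (40, 0) (40, 41) (15.8321, 41)]  |A|=975.8408
3. ⊥bis P1·P2 via (15.325,21.915): [(16.1817, 21.4685) (40, 9.0537) (40, 41) (15.8321, 41)]  |A|=616.4713
4. ⊥bis P1·P3 via (18.27,25.005): [(16.1029, 25.8699) (40, 16.3329) (40, 41) (15.8321, 41)]  |A|=477.568
5. ⊥bis P1·P4 via (14.91,31.21): [(16.0404, 29.3611) (18.8437, 24.776) (40, 16.3329) (40, 41) (15.8321, 41)]  |A|=472.8177
6. canonical 5-gon: [(16.0404, 29.3611) (18.8437, 24.776) (40, 16.3329) (40, 41) (15.8321, 41)]
7. shoelace: 472.8177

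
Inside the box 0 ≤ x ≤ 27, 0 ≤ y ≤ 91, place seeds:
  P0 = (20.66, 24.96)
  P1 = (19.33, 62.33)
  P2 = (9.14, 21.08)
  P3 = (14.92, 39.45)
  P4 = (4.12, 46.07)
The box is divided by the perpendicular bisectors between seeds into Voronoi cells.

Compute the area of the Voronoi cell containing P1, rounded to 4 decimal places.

1. box [0,27]×[0,91]: [(0, 0) (27, 0) (27, 91) (0, 91)]
2. ⊥bis P1·P0 via (19.995,43.645): [(0, 42.9334) (27, 43.8943) (27, 91) (0, 91)]  |A|=1284.8262
3. ⊥bis P1·P2 via (14.235,41.705): [(0, 45.2215) (8.096, 43.2215) (27, 43.8943) (27, 91) (0, 91)]  |A|=1275.564
4. ⊥bis P1·P3 via (17.125,50.89): [(0, 54.1908) (27, 48.9866) (27, 91) (0, 91)]  |A|=1064.1051
5. ⊥bis P1·P4 via (11.725,54.2): [(0, 65.1679) (14.7804, 51.3419) (27, 48.9866) (27, 91) (0, 91)]  |A|=982.9822
6. canonical 5-gon: [(0, 65.1679) (14.7804, 51.3419) (27, 48.9866) (27, 91) (0, 91)]
7. shoelace: 982.9822

Area of P1's cell: 982.9822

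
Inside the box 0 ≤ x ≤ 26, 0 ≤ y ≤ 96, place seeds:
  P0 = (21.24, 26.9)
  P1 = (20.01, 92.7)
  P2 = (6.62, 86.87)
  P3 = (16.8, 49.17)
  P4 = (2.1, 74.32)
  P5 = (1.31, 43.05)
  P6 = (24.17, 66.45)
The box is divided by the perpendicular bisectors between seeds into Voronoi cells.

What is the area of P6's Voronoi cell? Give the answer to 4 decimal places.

Area of P6's cell: 270.3633

1. box [0,26]×[0,96]: [(0, 0) (26, 0) (26, 96) (0, 96)]
2. ⊥bis P6·P0 via (22.705,46.675): [(0, 48.3571) (26, 46.4309) (26, 96) (0, 96)]  |A|=1263.7565
3. ⊥bis P6·P1 via (22.09,79.575): [(0, 76.0743) (0, 48.3571) (26, 46.4309) (26, 80.1946)]  |A|=799.2523
4. ⊥bis P6·P2 via (15.395,76.66): [(18.0399, 78.9332) (0, 63.4287) (0, 48.3571) (26, 46.4309) (26, 80.1946)]  |A|=685.1904
5. ⊥bis P6·P3 via (20.485,57.81): [(18.0399, 78.9332) (2.4248, 65.5128) (26, 55.4578) (26, 80.1946)]  |A|=335.1523
6. ⊥bis P6·P4 via (13.135,70.385): [(18.0399, 78.9332) (15.3627, 76.6323) (10.2131, 62.191) (26, 55.4578) (26, 80.1946)]  |A|=270.3633
7. ⊥bis P6·P5 via (12.74,54.75): [(18.0399, 78.9332) (15.3627, 76.6323) (10.2131, 62.191) (26, 55.4578) (26, 80.1946)]  |A|=270.3633
8. canonical 5-gon: [(18.0399, 78.9332) (15.3627, 76.6323) (10.2131, 62.191) (26, 55.4578) (26, 80.1946)]
9. shoelace: 270.3633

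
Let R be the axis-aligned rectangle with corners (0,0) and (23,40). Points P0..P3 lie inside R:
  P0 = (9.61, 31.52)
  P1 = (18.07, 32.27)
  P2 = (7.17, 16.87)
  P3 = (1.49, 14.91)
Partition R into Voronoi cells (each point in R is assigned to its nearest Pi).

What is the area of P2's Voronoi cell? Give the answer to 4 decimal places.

Area of P2's cell: 387.4908

1. box [0,23]×[0,40]: [(0, 0) (23, 0) (23, 40) (0, 40)]
2. ⊥bis P2·P0 via (8.39,24.195): [(0, 25.5924) (0, 0) (23, 0) (23, 21.7617)]  |A|=544.5715
3. ⊥bis P2·P1 via (12.62,24.57): [(14.6145, 23.1583) (0, 25.5924) (0, 0) (23, 0) (23, 17.2231)]  |A|=525.5426
4. ⊥bis P2·P3 via (4.33,15.89): [(14.6145, 23.1583) (1.0419, 25.4189) (9.8132, 0) (23, 0) (23, 17.2231)]  |A|=387.4908
5. canonical 5-gon: [(14.6145, 23.1583) (1.0419, 25.4189) (9.8132, 0) (23, 0) (23, 17.2231)]
6. shoelace: 387.4908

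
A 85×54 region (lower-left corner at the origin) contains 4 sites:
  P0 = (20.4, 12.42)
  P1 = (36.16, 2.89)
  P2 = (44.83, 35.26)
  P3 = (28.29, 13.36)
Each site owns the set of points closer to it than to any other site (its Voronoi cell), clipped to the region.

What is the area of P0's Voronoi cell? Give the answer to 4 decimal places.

Area of P0's cell: 1081.9754

1. box [0,85]×[0,54]: [(0, 0) (85, 0) (85, 54) (0, 54)]
2. ⊥bis P0·P1 via (28.28,7.655): [(0, 0) (23.6511, 0) (56.3046, 54) (0, 54)]  |A|=2158.803
3. ⊥bis P0·P2 via (32.615,23.84): [(0, 0) (23.6511, 0) (35.9257, 20.2988) (4.4179, 54) (0, 54)]  |A|=1284.4826
4. ⊥bis P0·P3 via (24.345,12.89): [(0, 0) (23.6511, 0) (25.5137, 3.0803) (21.6421, 35.5767) (4.4179, 54) (0, 54)]  |A|=1081.9754
5. canonical 6-gon: [(0, 0) (23.6511, 0) (25.5137, 3.0803) (21.6421, 35.5767) (4.4179, 54) (0, 54)]
6. shoelace: 1081.9754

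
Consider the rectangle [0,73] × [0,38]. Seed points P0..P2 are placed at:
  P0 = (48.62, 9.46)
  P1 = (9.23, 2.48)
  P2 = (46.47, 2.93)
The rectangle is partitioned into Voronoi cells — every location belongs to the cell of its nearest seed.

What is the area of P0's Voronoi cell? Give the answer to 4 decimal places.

1. box [0,73]×[0,38]: [(0, 0) (73, 0) (73, 38) (0, 38)]
2. ⊥bis P0·P1 via (28.925,5.97): [(29.9829, 0) (73, 0) (73, 38) (23.2492, 38)]  |A|=1762.59
3. ⊥bis P0·P2 via (47.545,6.195): [(27.729, 12.7194) (66.3605, 0) (73, 0) (73, 38) (23.2492, 38)]  |A|=1531.239
4. canonical 5-gon: [(27.729, 12.7194) (66.3605, 0) (73, 0) (73, 38) (23.2492, 38)]
5. shoelace: 1531.239

Area of P0's cell: 1531.2390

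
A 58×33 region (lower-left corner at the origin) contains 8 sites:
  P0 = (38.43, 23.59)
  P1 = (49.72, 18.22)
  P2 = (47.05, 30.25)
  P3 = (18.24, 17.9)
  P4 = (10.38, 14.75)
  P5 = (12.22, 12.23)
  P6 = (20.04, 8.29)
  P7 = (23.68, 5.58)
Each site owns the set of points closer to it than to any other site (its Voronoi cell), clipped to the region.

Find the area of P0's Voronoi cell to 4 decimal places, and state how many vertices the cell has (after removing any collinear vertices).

1. box [0,58]×[0,33]: [(0, 0) (58, 0) (58, 33) (0, 33)]
2. ⊥bis P0·P1 via (44.075,20.905): [(0, 0) (34.1317, 0) (49.8279, 33) (0, 33)]  |A|=1385.3333
3. ⊥bis P0·P2 via (42.74,26.92): [(0, 0) (34.1317, 0) (45.3371, 23.5585) (38.0425, 33) (0, 33)]  |A|=1329.6974
4. ⊥bis P0·P3 via (28.335,20.745): [(34.1629, 0.0656) (45.3371, 23.5585) (38.0425, 33) (24.8813, 33)]  |A|=355.1649
5. ⊥bis P0·P4 via (24.405,19.17): [(34.1629, 0.0656) (45.3371, 23.5585) (38.0425, 33) (24.8813, 33)]  |A|=355.1649
6. ⊥bis P0·P5 via (25.325,17.91): [(34.1629, 0.0656) (45.3371, 23.5585) (38.0425, 33) (24.8813, 33)]  |A|=355.1649
7. ⊥bis P0·P6 via (29.235,15.94): [(29.9218, 15.1145) (37.1744, 6.3971) (45.3371, 23.5585) (38.0425, 33) (24.8813, 33)]  |A|=319.0787
8. ⊥bis P0·P7 via (31.055,14.585): [(29.7758, 15.6327) (38.2616, 8.6828) (45.3371, 23.5585) (38.0425, 33) (24.8813, 33)]  |A|=304.36
9. canonical 5-gon: [(29.7758, 15.6327) (38.2616, 8.6828) (45.3371, 23.5585) (38.0425, 33) (24.8813, 33)]
10. shoelace: 304.36

Area of P0's cell: 304.3600 (5 vertices)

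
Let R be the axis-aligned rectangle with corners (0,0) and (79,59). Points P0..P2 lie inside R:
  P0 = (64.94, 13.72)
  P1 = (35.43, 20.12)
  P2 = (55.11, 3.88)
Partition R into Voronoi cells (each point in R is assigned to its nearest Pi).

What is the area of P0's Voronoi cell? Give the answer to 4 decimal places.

Area of P0's cell: 1334.6169

1. box [0,79]×[0,59]: [(0, 0) (79, 0) (79, 59) (0, 59)]
2. ⊥bis P0·P1 via (50.185,16.92): [(46.5155, 0) (79, 0) (79, 59) (59.3111, 59)]  |A|=1539.1156
3. ⊥bis P0·P2 via (60.025,8.8): [(50.4898, 18.3255) (68.834, 0) (79, 0) (79, 59) (59.3111, 59)]  |A|=1334.6169
4. canonical 5-gon: [(50.4898, 18.3255) (68.834, 0) (79, 0) (79, 59) (59.3111, 59)]
5. shoelace: 1334.6169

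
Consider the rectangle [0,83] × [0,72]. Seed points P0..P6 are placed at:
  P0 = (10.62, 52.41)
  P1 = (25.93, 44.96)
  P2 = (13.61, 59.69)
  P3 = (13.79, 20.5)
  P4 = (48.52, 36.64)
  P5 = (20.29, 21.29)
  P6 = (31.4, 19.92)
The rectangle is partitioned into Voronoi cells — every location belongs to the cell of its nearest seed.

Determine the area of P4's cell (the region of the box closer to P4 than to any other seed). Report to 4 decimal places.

Area of P4's cell: 2657.4600

1. box [0,83]×[0,72]: [(0, 0) (83, 0) (83, 72) (0, 72)]
2. ⊥bis P4·P0 via (29.57,44.525): [(11.0434, 0) (83, 0) (83, 72) (41.0022, 72)]  |A|=4102.3591
3. ⊥bis P4·P1 via (37.225,40.8): [(22.1982, 0) (83, 0) (83, 72) (48.7161, 72)]  |A|=3423.0861
4. ⊥bis P4·P2 via (31.065,48.165): [(22.1982, 0) (83, 0) (83, 72) (48.7161, 72)]  |A|=3423.0861
5. ⊥bis P4·P3 via (31.155,28.57): [(32.0284, 26.6906) (44.4323, 0) (83, 0) (83, 72) (48.7161, 72)]  |A|=3126.3657
6. ⊥bis P4·P5 via (34.405,28.965): [(33.4875, 30.6523) (50.1547, 0) (83, 0) (83, 72) (48.7161, 72)]  |A|=2994.6212
7. ⊥bis P4·P6 via (39.96,28.28): [(34.6255, 33.7421) (67.5793, 0) (83, 0) (83, 72) (48.7161, 72)]  |A|=2657.46
8. canonical 5-gon: [(34.6255, 33.7421) (67.5793, 0) (83, 0) (83, 72) (48.7161, 72)]
9. shoelace: 2657.46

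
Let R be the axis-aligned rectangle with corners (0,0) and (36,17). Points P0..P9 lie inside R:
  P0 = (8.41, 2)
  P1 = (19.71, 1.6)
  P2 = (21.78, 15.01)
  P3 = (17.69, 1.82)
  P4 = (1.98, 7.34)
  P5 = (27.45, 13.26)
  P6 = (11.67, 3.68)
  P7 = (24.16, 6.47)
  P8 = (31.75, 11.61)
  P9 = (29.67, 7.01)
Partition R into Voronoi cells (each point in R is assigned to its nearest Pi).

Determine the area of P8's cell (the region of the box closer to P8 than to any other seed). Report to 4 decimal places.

1. box [0,36]×[0,17]: [(0, 0) (36, 0) (36, 17) (0, 17)]
2. ⊥bis P8·P0 via (20.08,6.805): [(22.8819, 0) (36, 0) (36, 17) (15.8823, 17)]  |A|=282.5043
3. ⊥bis P8·P1 via (25.73,6.605): [(31.2214, 0) (36, 0) (36, 17) (17.0876, 17)]  |A|=201.3734
4. ⊥bis P8·P2 via (26.765,13.31): [(24.8425, 7.6725) (31.2214, 0) (36, 0) (36, 17) (28.0234, 17)]  |A|=150.3719
5. ⊥bis P8·P3 via (24.72,6.715): [(24.8425, 7.6725) (31.2214, 0) (36, 0) (36, 17) (28.0234, 17)]  |A|=150.3719
6. ⊥bis P8·P4 via (16.865,9.475): [(24.8425, 7.6725) (31.2214, 0) (36, 0) (36, 17) (28.0234, 17)]  |A|=150.3719
7. ⊥bis P8·P5 via (29.6,12.435): [(26.8473, 5.2612) (31.2214, 0) (36, 0) (36, 17) (31.3517, 17)]  |A|=117.6518
8. ⊥bis P8·P6 via (21.71,7.645): [(26.8473, 5.2612) (31.2214, 0) (36, 0) (36, 17) (31.3517, 17)]  |A|=117.6518
9. ⊥bis P8·P7 via (27.955,9.04): [(28.1735, 8.7174) (34.0769, 0) (36, 0) (36, 17) (31.3517, 17)]  |A|=94.1575
10. ⊥bis P8·P9 via (30.71,9.31): [(28.7423, 10.1997) (36, 6.918) (36, 17) (31.3517, 17)]  |A|=52.391
11. canonical 4-gon: [(28.7423, 10.1997) (36, 6.918) (36, 17) (31.3517, 17)]
12. shoelace: 52.391

Area of P8's cell: 52.3910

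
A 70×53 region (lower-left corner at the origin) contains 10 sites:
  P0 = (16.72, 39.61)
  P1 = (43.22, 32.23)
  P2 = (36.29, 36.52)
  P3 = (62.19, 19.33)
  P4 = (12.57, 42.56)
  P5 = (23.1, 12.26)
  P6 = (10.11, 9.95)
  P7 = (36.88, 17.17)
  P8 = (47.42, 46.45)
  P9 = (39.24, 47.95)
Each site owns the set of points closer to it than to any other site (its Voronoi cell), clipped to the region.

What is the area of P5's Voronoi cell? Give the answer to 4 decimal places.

1. box [0,70]×[0,53]: [(0, 0) (70, 0) (70, 53) (0, 53)]
2. ⊥bis P5·P0 via (19.91,25.935): [(0, 21.2905) (0, 0) (70, 0) (70, 37.6196)]  |A|=2061.8556
3. ⊥bis P5·P1 via (33.16,22.245): [(27.695, 27.751) (0, 21.2905) (0, 0) (55.2392, 0)]  |A|=1061.2928
4. ⊥bis P5·P2 via (29.695,24.39): [(32.5971, 22.8122) (24.7687, 27.0684) (0, 21.2905) (0, 0) (55.2392, 0)]  |A|=1052.3933
5. ⊥bis P5·P3 via (42.645,15.795): [(43.332, 11.9966) (32.5971, 22.8122) (24.7687, 27.0684) (0, 21.2905) (0, 0) (45.5018, 0)]  |A|=993.9855
6. ⊥bis P5·P4 via (17.835,27.41): [(43.332, 11.9966) (32.5971, 22.8122) (24.7687, 27.0684) (0.6884, 21.4511) (0, 21.2119) (0, 0) (45.5018, 0)]  |A|=993.9584
7. ⊥bis P5·P6 via (16.605,11.105): [(43.332, 11.9966) (32.5971, 22.8122) (24.7687, 27.0684) (14.2045, 24.6041) (18.5798, 0) (45.5018, 0)]  |A|=614.2058
8. ⊥bis P5·P7 via (29.99,14.715): [(25.7852, 26.5157) (24.7687, 27.0684) (14.2045, 24.6041) (18.5798, 0) (35.2332, 0)]  |A|=371.6088
9. ⊥bis P5·P8 via (35.26,29.355): [(25.7852, 26.5157) (24.7687, 27.0684) (14.2045, 24.6041) (18.5798, 0) (35.2332, 0)]  |A|=371.6088
10. ⊥bis P5·P9 via (31.17,30.105): [(25.7852, 26.5157) (24.7687, 27.0684) (14.2045, 24.6041) (18.5798, 0) (35.2332, 0)]  |A|=371.6088
11. canonical 5-gon: [(25.7852, 26.5157) (24.7687, 27.0684) (14.2045, 24.6041) (18.5798, 0) (35.2332, 0)]
12. shoelace: 371.6088

Area of P5's cell: 371.6088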